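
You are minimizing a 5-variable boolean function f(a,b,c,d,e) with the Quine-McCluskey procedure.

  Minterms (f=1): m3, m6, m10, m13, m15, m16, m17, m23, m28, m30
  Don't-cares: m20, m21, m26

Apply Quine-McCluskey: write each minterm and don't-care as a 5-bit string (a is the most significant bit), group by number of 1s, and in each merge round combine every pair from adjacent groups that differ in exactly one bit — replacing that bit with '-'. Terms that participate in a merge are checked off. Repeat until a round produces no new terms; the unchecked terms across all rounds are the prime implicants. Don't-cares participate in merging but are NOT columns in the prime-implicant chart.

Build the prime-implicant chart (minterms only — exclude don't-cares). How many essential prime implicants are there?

6

[col 0] 00011, 00110, 01010*, 01101*, 01111*, 10000*, 10001*, 10100*, 10101*, 10111*, 11010*, 11100*, 11110*
[col 1] -1010, 011-1, 1-100, 10-00*, 10-01*, 1000-*, 101-1, 1010-*, 11-10, 111-0
[col 2] 10-0-
Prime implicants: -1010, 00011, 00110, 011-1, 1-100, 10-0-, 101-1, 11-10, 111-0
PI chart (minterm → PIs covering it):
  3 | 00011  (sole → essential)
  6 | 00110  (sole → essential)
  10 | -1010  (sole → essential)
  13 | 011-1  (sole → essential)
  15 | 011-1  (sole → essential)
  16 | 10-0-  (sole → essential)
  17 | 10-0-  (sole → essential)
  23 | 101-1  (sole → essential)
  28 | 1-100,111-0
  30 | 11-10,111-0
Essential prime implicants: -1010, 00011, 00110, 011-1, 10-0-, 101-1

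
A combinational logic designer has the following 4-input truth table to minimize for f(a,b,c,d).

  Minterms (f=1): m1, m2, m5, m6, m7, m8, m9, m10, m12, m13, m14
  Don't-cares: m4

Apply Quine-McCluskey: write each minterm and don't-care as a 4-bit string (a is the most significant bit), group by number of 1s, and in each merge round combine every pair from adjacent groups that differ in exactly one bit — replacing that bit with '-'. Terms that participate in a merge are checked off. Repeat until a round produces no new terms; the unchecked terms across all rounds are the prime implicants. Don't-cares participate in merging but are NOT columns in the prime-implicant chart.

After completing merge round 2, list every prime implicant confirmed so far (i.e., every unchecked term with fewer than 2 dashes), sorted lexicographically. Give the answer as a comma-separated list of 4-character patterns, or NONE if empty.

NONE

size-2^0 implicants → 0001(✓)  0010(✓)  0100(✓)  0101(✓)  0110(✓)  0111(✓)  1000(✓)  1001(✓)  1010(✓)  1100(✓)  1101(✓)  1110(✓)
size-2^1 implicants → -001(✓)  -010(✓)  -100(✓)  -101(✓)  -110(✓)  0-01(✓)  0-10(✓)  01-0(✓)  01-1(✓)  010-(✓)  011-(✓)  1-00(✓)  1-01(✓)  1-10(✓)  10-0(✓)  100-(✓)  11-0(✓)  110-(✓)
size-2^2 implicants → --01  --10  -1-0  -10-  01--  1--0  1-0-
Unchecked terms (primes): --01, --10, -1-0, -10-, 01--, 1--0, 1-0-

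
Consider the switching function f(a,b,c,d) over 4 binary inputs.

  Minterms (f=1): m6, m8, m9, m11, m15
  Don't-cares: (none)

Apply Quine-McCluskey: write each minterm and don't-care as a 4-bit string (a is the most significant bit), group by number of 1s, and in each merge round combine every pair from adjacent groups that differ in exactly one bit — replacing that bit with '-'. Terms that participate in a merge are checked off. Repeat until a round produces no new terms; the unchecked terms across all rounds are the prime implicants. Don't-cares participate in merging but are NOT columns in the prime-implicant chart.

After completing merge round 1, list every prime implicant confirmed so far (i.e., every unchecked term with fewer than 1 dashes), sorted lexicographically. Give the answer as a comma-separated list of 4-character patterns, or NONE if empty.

0110

Round 0: 0110 1000✓ 1001✓ 1011✓ 1111✓
Round 1: 1-11 10-1 100-
PIs = {0110, 1-11, 10-1, 100-}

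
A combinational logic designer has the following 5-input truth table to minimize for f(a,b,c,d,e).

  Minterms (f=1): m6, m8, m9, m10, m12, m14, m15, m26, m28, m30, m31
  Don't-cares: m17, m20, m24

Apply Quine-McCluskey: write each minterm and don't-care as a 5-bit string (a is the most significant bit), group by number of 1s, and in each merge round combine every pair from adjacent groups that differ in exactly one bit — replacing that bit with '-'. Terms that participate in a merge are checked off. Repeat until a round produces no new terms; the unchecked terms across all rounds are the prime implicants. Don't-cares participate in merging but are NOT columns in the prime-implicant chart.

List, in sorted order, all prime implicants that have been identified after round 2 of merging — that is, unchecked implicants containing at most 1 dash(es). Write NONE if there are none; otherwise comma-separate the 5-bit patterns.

[col 0] 00110*, 01000*, 01001*, 01010*, 01100*, 01110*, 01111*, 10001, 10100*, 11000*, 11010*, 11100*, 11110*, 11111*
[col 1] -1000*, -1010*, -1100*, -1110*, -1111*, 0-110, 01-00*, 01-10*, 010-0*, 0100-, 011-0*, 0111-*, 1-100, 11-00*, 11-10*, 110-0*, 111-0*, 1111-*
[col 2] -1-00*, -1-10*, -10-0*, -11-0*, -111-, 01--0*, 11--0*
[col 3] -1--0
Prime implicants: -1--0, -111-, 0-110, 0100-, 1-100, 10001

0-110, 0100-, 1-100, 10001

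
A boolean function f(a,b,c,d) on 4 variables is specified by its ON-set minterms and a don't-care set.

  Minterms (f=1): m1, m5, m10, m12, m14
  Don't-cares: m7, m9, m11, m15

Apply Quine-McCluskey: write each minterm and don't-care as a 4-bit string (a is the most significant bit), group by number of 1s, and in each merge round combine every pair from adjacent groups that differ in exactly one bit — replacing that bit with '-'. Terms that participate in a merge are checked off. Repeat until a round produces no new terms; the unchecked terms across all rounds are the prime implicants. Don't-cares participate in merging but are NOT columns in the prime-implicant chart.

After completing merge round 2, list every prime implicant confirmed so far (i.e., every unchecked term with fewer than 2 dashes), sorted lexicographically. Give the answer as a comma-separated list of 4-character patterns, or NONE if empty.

[col 0] 0001*, 0101*, 0111*, 1001*, 1010*, 1011*, 1100*, 1110*, 1111*
[col 1] -001, -111, 0-01, 01-1, 1-10*, 1-11*, 10-1, 101-*, 11-0, 111-*
[col 2] 1-1-
Prime implicants: -001, -111, 0-01, 01-1, 1-1-, 10-1, 11-0

-001, -111, 0-01, 01-1, 10-1, 11-0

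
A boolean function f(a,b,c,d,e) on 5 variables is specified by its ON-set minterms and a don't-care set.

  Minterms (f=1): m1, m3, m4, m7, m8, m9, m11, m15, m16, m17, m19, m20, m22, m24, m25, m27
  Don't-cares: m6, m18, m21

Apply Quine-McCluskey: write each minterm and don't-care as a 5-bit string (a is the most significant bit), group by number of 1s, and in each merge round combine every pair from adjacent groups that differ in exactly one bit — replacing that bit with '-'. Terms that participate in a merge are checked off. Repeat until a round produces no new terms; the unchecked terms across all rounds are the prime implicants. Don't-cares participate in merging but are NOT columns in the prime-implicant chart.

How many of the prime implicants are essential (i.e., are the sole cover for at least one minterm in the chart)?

4

Round 0: 00001✓ 00011✓ 00100✓ 00110✓ 00111✓ 01000✓ 01001✓ 01011✓ 01111✓ 10000✓ 10001✓ 10010✓ 10011✓ 10100✓ 10101✓ 10110✓ 11000✓ 11001✓ 11011✓
Round 1: -0001✓ -0011✓ -0100✓ -0110✓ -1000✓ -1001✓ -1011✓ 0-001✓ 0-011✓ 0-111✓ 00-11✓ 000-1✓ 001-0✓ 0011- 01-11✓ 010-1✓ 0100-✓ 1-000✓ 1-001✓ 1-011✓ 10-00✓ 10-01✓ 10-10✓ 100-0✓ 100-1✓ 1000-✓ 1001-✓ 101-0✓ 1010-✓ 110-1✓ 1100-✓
Round 2: --001✓ --011✓ -00-1✓ -01-0 -10-1✓ -100- 0--11 0-0-1✓ 1-0-1✓ 1-00- 10--0 10-0- 100--
Round 3: --0-1
PIs = {--0-1, -01-0, -100-, 0--11, 0011-, 1-00-, 10--0, 10-0-, 100--}
Coverage chart:
  m1: --0-1 ←essential
  m3: --0-1,0--11
  m4: -01-0 ←essential
  m7: 0--11,0011-
  m8: -100- ←essential
  m9: --0-1,-100-
  m11: --0-1,0--11
  m15: 0--11 ←essential
  m16: 1-00-,10--0,10-0-,100--
  m17: --0-1,1-00-,10-0-,100--
  m19: --0-1,100--
  m20: -01-0,10--0,10-0-
  m22: -01-0,10--0
  m24: -100-,1-00-
  m25: --0-1,-100-,1-00-
  m27: --0-1 ←essential
Essential: --0-1, -01-0, -100-, 0--11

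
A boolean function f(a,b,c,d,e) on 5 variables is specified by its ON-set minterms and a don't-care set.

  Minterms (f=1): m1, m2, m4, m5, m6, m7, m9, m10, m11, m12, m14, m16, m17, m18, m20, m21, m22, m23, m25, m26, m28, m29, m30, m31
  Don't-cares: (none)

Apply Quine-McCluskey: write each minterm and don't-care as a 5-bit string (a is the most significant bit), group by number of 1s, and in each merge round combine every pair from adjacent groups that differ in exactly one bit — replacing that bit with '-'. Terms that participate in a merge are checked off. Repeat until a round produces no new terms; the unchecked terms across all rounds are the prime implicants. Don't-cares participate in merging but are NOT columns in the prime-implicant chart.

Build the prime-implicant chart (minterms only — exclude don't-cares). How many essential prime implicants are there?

4

[col 0] 00001*, 00010*, 00100*, 00101*, 00110*, 00111*, 01001*, 01010*, 01011*, 01100*, 01110*, 10000*, 10001*, 10010*, 10100*, 10101*, 10110*, 10111*, 11001*, 11010*, 11100*, 11101*, 11110*, 11111*
[col 1] -0001*, -0010*, -0100*, -0101*, -0110*, -0111*, -1001*, -1010*, -1100*, -1110*, 0-001*, 0-010*, 0-100*, 0-110*, 00-01*, 00-10*, 001-0*, 001-1*, 0010-*, 0011-*, 01-10*, 010-1, 0101-, 011-0*, 1-001*, 1-010*, 1-100*, 1-101*, 1-110*, 1-111*, 10-00*, 10-01*, 10-10*, 100-0*, 1000-*, 101-0*, 101-1*, 1010-*, 1011-*, 11-01*, 11-10*, 111-0*, 111-1*, 1110-*, 1111-*
[col 2] --001, --010*, --100*, --110*, -0-01, -0-10*, -01-0*, -01-1*, -010-*, -011-*, -1-10*, -11-0*, 0--10*, 0-1-0*, 001--*, 1--01, 1--10*, 1-1-0*, 1-1-1*, 1-10-*, 1-11-*, 10--0, 10-0-, 101--*, 111--*
[col 3] ---10, --1-0, -01--, 1-1--
Prime implicants: ---10, --001, --1-0, -0-01, -01--, 010-1, 0101-, 1--01, 1-1--, 10--0, 10-0-
PI chart (minterm → PIs covering it):
  1 | --001,-0-01
  2 | ---10  (sole → essential)
  4 | --1-0,-01--
  5 | -0-01,-01--
  6 | ---10,--1-0,-01--
  7 | -01--  (sole → essential)
  9 | --001,010-1
  10 | ---10,0101-
  11 | 010-1,0101-
  12 | --1-0  (sole → essential)
  14 | ---10,--1-0
  16 | 10--0,10-0-
  17 | --001,-0-01,1--01,10-0-
  18 | ---10,10--0
  20 | --1-0,-01--,1-1--,10--0,10-0-
  21 | -0-01,-01--,1--01,1-1--,10-0-
  22 | ---10,--1-0,-01--,1-1--,10--0
  23 | -01--,1-1--
  25 | --001,1--01
  26 | ---10  (sole → essential)
  28 | --1-0,1-1--
  29 | 1--01,1-1--
  30 | ---10,--1-0,1-1--
  31 | 1-1--  (sole → essential)
Essential prime implicants: ---10, --1-0, -01--, 1-1--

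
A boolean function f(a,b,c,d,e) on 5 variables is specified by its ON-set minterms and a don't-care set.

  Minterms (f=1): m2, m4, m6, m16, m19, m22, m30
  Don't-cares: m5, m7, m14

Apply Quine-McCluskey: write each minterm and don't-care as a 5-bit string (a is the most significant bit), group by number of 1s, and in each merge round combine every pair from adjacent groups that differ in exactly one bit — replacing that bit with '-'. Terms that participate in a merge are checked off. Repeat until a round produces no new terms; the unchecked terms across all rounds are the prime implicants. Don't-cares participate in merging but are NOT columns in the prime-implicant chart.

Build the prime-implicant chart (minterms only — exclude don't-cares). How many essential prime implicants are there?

5

[col 0] 00010*, 00100*, 00101*, 00110*, 00111*, 01110*, 10000, 10011, 10110*, 11110*
[col 1] -0110*, -1110*, 0-110*, 00-10, 001-0*, 001-1*, 0010-*, 0011-*, 1-110*
[col 2] --110, 001--
Prime implicants: --110, 00-10, 001--, 10000, 10011
PI chart (minterm → PIs covering it):
  2 | 00-10  (sole → essential)
  4 | 001--  (sole → essential)
  6 | --110,00-10,001--
  16 | 10000  (sole → essential)
  19 | 10011  (sole → essential)
  22 | --110  (sole → essential)
  30 | --110  (sole → essential)
Essential prime implicants: --110, 00-10, 001--, 10000, 10011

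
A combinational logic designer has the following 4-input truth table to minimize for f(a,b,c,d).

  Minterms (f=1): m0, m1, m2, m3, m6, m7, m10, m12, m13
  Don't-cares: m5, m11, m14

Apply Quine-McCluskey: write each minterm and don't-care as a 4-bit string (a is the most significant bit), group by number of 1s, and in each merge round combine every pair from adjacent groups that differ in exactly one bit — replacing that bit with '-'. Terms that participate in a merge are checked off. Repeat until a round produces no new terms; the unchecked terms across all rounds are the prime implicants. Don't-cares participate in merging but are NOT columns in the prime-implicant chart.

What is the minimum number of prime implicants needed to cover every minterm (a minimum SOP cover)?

size-2^0 implicants → 0000(✓)  0001(✓)  0010(✓)  0011(✓)  0101(✓)  0110(✓)  0111(✓)  1010(✓)  1011(✓)  1100(✓)  1101(✓)  1110(✓)
size-2^1 implicants → -010(✓)  -011(✓)  -101  -110(✓)  0-01(✓)  0-10(✓)  0-11(✓)  00-0(✓)  00-1(✓)  000-(✓)  001-(✓)  01-1(✓)  011-(✓)  1-10(✓)  101-(✓)  11-0  110-
size-2^2 implicants → --10  -01-  0--1  0-1-  00--
Unchecked terms (primes): --10, -01-, -101, 0--1, 0-1-, 00--, 11-0, 110-
Minterm coverage:
  m0 ⊆ 00-- [E]
  m1 ⊆ 0--1,00--
  m2 ⊆ --10,-01-,0-1-,00--
  m3 ⊆ -01-,0--1,0-1-,00--
  m6 ⊆ --10,0-1-
  m7 ⊆ 0--1,0-1-
  m10 ⊆ --10,-01-
  m12 ⊆ 11-0,110-
  m13 ⊆ -101,110-
E = {00--}
Petrick residual → --10, 0--1, 110-
Cover = cd' + a'd + a'b' + abc'  |cover|=4

4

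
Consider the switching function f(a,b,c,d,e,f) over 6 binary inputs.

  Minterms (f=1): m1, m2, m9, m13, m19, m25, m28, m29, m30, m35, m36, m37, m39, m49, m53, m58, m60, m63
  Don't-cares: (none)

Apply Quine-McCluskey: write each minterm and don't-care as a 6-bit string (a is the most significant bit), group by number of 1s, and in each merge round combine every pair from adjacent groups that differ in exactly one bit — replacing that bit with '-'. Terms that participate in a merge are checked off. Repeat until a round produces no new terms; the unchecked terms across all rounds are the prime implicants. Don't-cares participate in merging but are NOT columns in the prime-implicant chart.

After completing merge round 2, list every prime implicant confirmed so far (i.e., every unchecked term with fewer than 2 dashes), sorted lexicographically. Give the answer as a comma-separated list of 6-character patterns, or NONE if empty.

[col 0] 000001*, 000010, 001001*, 001101*, 010011, 011001*, 011100*, 011101*, 011110*, 100011*, 100100*, 100101*, 100111*, 110001*, 110101*, 111010, 111100*, 111111
[col 1] -11100, 0-1001*, 0-1101*, 00-001, 001-01*, 011-01*, 0111-0, 01110-, 1-0101, 100-11, 1001-1, 10010-, 110-01
[col 2] 0-1-01
Prime implicants: -11100, 0-1-01, 00-001, 000010, 010011, 0111-0, 01110-, 1-0101, 100-11, 1001-1, 10010-, 110-01, 111010, 111111

-11100, 00-001, 000010, 010011, 0111-0, 01110-, 1-0101, 100-11, 1001-1, 10010-, 110-01, 111010, 111111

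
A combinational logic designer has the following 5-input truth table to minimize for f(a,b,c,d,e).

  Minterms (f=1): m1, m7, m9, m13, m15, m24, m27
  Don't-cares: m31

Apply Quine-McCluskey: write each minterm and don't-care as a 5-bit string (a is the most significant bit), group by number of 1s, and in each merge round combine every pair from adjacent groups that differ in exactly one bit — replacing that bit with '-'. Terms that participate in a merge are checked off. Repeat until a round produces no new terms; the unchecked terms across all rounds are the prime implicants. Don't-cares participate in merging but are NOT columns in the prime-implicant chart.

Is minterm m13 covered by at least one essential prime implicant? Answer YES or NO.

NO

Round 0: 00001✓ 00111✓ 01001✓ 01101✓ 01111✓ 11000 11011✓ 11111✓
Round 1: -1111 0-001 0-111 01-01 011-1 11-11
PIs = {-1111, 0-001, 0-111, 01-01, 011-1, 11-11, 11000}
Coverage chart:
  m1: 0-001 ←essential
  m7: 0-111 ←essential
  m9: 0-001,01-01
  m13: 01-01,011-1
  m15: -1111,0-111,011-1
  m24: 11000 ←essential
  m27: 11-11 ←essential
Essential: 0-001, 0-111, 11-11, 11000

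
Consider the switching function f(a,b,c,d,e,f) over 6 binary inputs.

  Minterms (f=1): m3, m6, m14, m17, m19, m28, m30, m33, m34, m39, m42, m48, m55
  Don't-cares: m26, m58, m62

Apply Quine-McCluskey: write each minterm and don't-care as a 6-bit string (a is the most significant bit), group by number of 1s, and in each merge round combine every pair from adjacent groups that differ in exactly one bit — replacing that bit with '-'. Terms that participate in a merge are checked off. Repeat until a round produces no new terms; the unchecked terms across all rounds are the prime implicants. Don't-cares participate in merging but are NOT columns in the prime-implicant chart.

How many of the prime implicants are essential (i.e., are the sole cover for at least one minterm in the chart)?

Round 0: 000011✓ 000110✓ 001110✓ 010001✓ 010011✓ 011010✓ 011100✓ 011110✓ 100001 100010✓ 100111✓ 101010✓ 110000 110111✓ 111010✓ 111110✓
Round 1: -11010✓ -11110✓ 0-0011 0-1110 00-110 0100-1 011-10✓ 0111-0 1-0111 1-1010 10-010 111-10✓
Round 2: -11-10
PIs = {-11-10, 0-0011, 0-1110, 00-110, 0100-1, 0111-0, 1-0111, 1-1010, 10-010, 100001, 110000}
Coverage chart:
  m3: 0-0011 ←essential
  m6: 00-110 ←essential
  m14: 0-1110,00-110
  m17: 0100-1 ←essential
  m19: 0-0011,0100-1
  m28: 0111-0 ←essential
  m30: -11-10,0-1110,0111-0
  m33: 100001 ←essential
  m34: 10-010 ←essential
  m39: 1-0111 ←essential
  m42: 1-1010,10-010
  m48: 110000 ←essential
  m55: 1-0111 ←essential
Essential: 0-0011, 00-110, 0100-1, 0111-0, 1-0111, 10-010, 100001, 110000

8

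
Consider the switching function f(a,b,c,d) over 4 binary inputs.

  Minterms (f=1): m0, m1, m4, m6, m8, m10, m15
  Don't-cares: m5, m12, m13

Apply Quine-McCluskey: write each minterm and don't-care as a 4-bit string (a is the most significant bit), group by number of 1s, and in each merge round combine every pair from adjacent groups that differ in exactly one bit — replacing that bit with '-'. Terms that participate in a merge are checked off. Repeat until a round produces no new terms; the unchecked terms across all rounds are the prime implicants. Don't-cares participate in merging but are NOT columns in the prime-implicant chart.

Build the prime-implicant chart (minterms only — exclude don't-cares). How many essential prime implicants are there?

4

[col 0] 0000*, 0001*, 0100*, 0101*, 0110*, 1000*, 1010*, 1100*, 1101*, 1111*
[col 1] -000*, -100*, -101*, 0-00*, 0-01*, 000-*, 01-0, 010-*, 1-00*, 10-0, 11-1, 110-*
[col 2] --00, -10-, 0-0-
Prime implicants: --00, -10-, 0-0-, 01-0, 10-0, 11-1
PI chart (minterm → PIs covering it):
  0 | --00,0-0-
  1 | 0-0-  (sole → essential)
  4 | --00,-10-,0-0-,01-0
  6 | 01-0  (sole → essential)
  8 | --00,10-0
  10 | 10-0  (sole → essential)
  15 | 11-1  (sole → essential)
Essential prime implicants: 0-0-, 01-0, 10-0, 11-1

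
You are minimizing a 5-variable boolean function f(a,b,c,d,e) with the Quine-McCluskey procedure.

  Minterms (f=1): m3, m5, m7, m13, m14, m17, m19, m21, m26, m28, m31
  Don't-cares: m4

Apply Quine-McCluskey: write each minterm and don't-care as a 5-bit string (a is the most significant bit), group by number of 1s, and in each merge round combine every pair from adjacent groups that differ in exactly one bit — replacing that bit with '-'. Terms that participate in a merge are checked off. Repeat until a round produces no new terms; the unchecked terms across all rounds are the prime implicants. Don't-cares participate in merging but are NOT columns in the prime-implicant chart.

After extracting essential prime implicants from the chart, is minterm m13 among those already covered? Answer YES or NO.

size-2^0 implicants → 00011(✓)  00100(✓)  00101(✓)  00111(✓)  01101(✓)  01110  10001(✓)  10011(✓)  10101(✓)  11010  11100  11111
size-2^1 implicants → -0011  -0101  0-101  00-11  001-1  0010-  10-01  100-1
Unchecked terms (primes): -0011, -0101, 0-101, 00-11, 001-1, 0010-, 01110, 10-01, 100-1, 11010, 11100, 11111
Minterm coverage:
  m3 ⊆ -0011,00-11
  m5 ⊆ -0101,0-101,001-1,0010-
  m7 ⊆ 00-11,001-1
  m13 ⊆ 0-101 [E]
  m14 ⊆ 01110 [E]
  m17 ⊆ 10-01,100-1
  m19 ⊆ -0011,100-1
  m21 ⊆ -0101,10-01
  m26 ⊆ 11010 [E]
  m28 ⊆ 11100 [E]
  m31 ⊆ 11111 [E]
E = {0-101, 01110, 11010, 11100, 11111}

YES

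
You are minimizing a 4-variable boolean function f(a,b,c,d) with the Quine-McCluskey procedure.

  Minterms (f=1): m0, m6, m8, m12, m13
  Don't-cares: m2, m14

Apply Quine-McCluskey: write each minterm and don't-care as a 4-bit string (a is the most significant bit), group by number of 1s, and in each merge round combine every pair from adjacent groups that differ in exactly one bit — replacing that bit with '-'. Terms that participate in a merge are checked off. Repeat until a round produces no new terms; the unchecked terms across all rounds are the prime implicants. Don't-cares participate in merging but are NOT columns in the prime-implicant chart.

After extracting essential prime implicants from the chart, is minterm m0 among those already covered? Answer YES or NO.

NO

size-2^0 implicants → 0000(✓)  0010(✓)  0110(✓)  1000(✓)  1100(✓)  1101(✓)  1110(✓)
size-2^1 implicants → -000  -110  0-10  00-0  1-00  11-0  110-
Unchecked terms (primes): -000, -110, 0-10, 00-0, 1-00, 11-0, 110-
Minterm coverage:
  m0 ⊆ -000,00-0
  m6 ⊆ -110,0-10
  m8 ⊆ -000,1-00
  m12 ⊆ 1-00,11-0,110-
  m13 ⊆ 110- [E]
E = {110-}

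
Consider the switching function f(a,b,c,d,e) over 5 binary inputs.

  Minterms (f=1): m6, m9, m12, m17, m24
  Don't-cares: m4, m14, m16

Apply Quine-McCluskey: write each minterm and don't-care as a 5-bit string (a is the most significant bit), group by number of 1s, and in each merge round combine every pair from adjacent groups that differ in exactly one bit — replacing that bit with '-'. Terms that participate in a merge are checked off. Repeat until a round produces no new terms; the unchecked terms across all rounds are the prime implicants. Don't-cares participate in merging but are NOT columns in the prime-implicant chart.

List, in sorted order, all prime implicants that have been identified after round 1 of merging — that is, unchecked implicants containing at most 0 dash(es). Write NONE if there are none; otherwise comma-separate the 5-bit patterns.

[col 0] 00100*, 00110*, 01001, 01100*, 01110*, 10000*, 10001*, 11000*
[col 1] 0-100*, 0-110*, 001-0*, 011-0*, 1-000, 1000-
[col 2] 0-1-0
Prime implicants: 0-1-0, 01001, 1-000, 1000-

01001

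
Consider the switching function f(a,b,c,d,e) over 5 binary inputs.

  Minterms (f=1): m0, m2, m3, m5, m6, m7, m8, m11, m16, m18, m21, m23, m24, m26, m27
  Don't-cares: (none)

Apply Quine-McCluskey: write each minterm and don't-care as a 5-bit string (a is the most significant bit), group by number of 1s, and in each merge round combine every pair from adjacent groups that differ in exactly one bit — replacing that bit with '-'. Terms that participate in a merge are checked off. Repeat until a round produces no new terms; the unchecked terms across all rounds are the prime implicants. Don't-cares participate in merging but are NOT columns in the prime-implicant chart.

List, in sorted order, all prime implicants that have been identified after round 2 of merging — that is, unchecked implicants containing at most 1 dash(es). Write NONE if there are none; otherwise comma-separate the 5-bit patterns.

size-2^0 implicants → 00000(✓)  00010(✓)  00011(✓)  00101(✓)  00110(✓)  00111(✓)  01000(✓)  01011(✓)  10000(✓)  10010(✓)  10101(✓)  10111(✓)  11000(✓)  11010(✓)  11011(✓)
size-2^1 implicants → -0000(✓)  -0010(✓)  -0101(✓)  -0111(✓)  -1000(✓)  -1011  0-000(✓)  0-011  00-10(✓)  00-11(✓)  000-0(✓)  0001-(✓)  001-1(✓)  0011-(✓)  1-000(✓)  1-010(✓)  100-0(✓)  101-1(✓)  110-0(✓)  1101-
size-2^2 implicants → --000  -00-0  -01-1  00-1-  1-0-0
Unchecked terms (primes): --000, -00-0, -01-1, -1011, 0-011, 00-1-, 1-0-0, 1101-

-1011, 0-011, 1101-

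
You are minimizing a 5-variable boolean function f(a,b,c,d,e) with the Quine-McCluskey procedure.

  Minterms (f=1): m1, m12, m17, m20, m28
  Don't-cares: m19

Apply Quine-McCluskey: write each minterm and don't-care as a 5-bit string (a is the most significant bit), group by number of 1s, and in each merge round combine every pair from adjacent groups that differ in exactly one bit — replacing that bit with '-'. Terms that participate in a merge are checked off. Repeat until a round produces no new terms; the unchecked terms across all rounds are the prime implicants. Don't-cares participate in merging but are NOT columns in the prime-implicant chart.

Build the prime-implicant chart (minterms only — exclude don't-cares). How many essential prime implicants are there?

Round 0: 00001✓ 01100✓ 10001✓ 10011✓ 10100✓ 11100✓
Round 1: -0001 -1100 1-100 100-1
PIs = {-0001, -1100, 1-100, 100-1}
Coverage chart:
  m1: -0001 ←essential
  m12: -1100 ←essential
  m17: -0001,100-1
  m20: 1-100 ←essential
  m28: -1100,1-100
Essential: -0001, -1100, 1-100

3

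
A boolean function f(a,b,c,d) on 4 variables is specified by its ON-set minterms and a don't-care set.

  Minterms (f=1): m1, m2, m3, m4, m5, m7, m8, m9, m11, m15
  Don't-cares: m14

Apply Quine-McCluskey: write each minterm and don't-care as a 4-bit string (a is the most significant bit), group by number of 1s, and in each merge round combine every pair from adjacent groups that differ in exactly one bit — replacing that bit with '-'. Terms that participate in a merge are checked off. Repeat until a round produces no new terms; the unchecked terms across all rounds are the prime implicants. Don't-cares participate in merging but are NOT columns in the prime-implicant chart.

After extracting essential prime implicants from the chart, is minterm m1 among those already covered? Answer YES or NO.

[col 0] 0001*, 0010*, 0011*, 0100*, 0101*, 0111*, 1000*, 1001*, 1011*, 1110*, 1111*
[col 1] -001*, -011*, -111*, 0-01*, 0-11*, 00-1*, 001-, 01-1*, 010-, 1-11*, 10-1*, 100-, 111-
[col 2] --11, -0-1, 0--1
Prime implicants: --11, -0-1, 0--1, 001-, 010-, 100-, 111-
PI chart (minterm → PIs covering it):
  1 | -0-1,0--1
  2 | 001-  (sole → essential)
  3 | --11,-0-1,0--1,001-
  4 | 010-  (sole → essential)
  5 | 0--1,010-
  7 | --11,0--1
  8 | 100-  (sole → essential)
  9 | -0-1,100-
  11 | --11,-0-1
  15 | --11,111-
Essential prime implicants: 001-, 010-, 100-

NO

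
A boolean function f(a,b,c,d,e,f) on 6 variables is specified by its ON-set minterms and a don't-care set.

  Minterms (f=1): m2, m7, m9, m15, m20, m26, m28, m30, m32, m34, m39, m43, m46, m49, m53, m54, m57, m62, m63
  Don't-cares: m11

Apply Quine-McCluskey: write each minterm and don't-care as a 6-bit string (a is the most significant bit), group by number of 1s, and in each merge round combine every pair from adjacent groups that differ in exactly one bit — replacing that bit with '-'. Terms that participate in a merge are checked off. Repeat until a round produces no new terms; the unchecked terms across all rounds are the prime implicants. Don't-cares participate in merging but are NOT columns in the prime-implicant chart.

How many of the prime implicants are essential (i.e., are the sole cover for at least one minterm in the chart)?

size-2^0 implicants → 000010(✓)  000111(✓)  001001(✓)  001011(✓)  001111(✓)  010100(✓)  011010(✓)  011100(✓)  011110(✓)  100000(✓)  100010(✓)  100111(✓)  101011(✓)  101110(✓)  110001(✓)  110101(✓)  110110(✓)  111001(✓)  111110(✓)  111111(✓)
size-2^1 implicants → -00010  -00111  -01011  -11110  00-111  001-11  0010-1  01-100  011-10  0111-0  1-1110  1000-0  11-001  11-110  110-01  11111-
Unchecked terms (primes): -00010, -00111, -01011, -11110, 00-111, 001-11, 0010-1, 01-100, 011-10, 0111-0, 1-1110, 1000-0, 11-001, 11-110, 110-01, 11111-
Minterm coverage:
  m2 ⊆ -00010 [E]
  m7 ⊆ -00111,00-111
  m9 ⊆ 0010-1 [E]
  m15 ⊆ 00-111,001-11
  m20 ⊆ 01-100 [E]
  m26 ⊆ 011-10 [E]
  m28 ⊆ 01-100,0111-0
  m30 ⊆ -11110,011-10,0111-0
  m32 ⊆ 1000-0 [E]
  m34 ⊆ -00010,1000-0
  m39 ⊆ -00111 [E]
  m43 ⊆ -01011 [E]
  m46 ⊆ 1-1110 [E]
  m49 ⊆ 11-001,110-01
  m53 ⊆ 110-01 [E]
  m54 ⊆ 11-110 [E]
  m57 ⊆ 11-001 [E]
  m62 ⊆ -11110,1-1110,11-110,11111-
  m63 ⊆ 11111- [E]
E = {-00010, -00111, -01011, 0010-1, 01-100, 011-10, 1-1110, 1000-0, 11-001, 11-110, 110-01, 11111-}

12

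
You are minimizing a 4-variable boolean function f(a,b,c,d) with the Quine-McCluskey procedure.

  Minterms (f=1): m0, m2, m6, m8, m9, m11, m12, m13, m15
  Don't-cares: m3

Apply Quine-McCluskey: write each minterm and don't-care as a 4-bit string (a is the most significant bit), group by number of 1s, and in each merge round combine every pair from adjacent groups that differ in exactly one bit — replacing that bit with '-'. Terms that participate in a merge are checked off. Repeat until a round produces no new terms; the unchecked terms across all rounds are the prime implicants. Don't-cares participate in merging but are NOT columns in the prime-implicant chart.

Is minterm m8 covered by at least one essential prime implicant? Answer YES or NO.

[col 0] 0000*, 0010*, 0011*, 0110*, 1000*, 1001*, 1011*, 1100*, 1101*, 1111*
[col 1] -000, -011, 0-10, 00-0, 001-, 1-00*, 1-01*, 1-11*, 10-1*, 100-*, 11-1*, 110-*
[col 2] 1--1, 1-0-
Prime implicants: -000, -011, 0-10, 00-0, 001-, 1--1, 1-0-
PI chart (minterm → PIs covering it):
  0 | -000,00-0
  2 | 0-10,00-0,001-
  6 | 0-10  (sole → essential)
  8 | -000,1-0-
  9 | 1--1,1-0-
  11 | -011,1--1
  12 | 1-0-  (sole → essential)
  13 | 1--1,1-0-
  15 | 1--1  (sole → essential)
Essential prime implicants: 0-10, 1--1, 1-0-

YES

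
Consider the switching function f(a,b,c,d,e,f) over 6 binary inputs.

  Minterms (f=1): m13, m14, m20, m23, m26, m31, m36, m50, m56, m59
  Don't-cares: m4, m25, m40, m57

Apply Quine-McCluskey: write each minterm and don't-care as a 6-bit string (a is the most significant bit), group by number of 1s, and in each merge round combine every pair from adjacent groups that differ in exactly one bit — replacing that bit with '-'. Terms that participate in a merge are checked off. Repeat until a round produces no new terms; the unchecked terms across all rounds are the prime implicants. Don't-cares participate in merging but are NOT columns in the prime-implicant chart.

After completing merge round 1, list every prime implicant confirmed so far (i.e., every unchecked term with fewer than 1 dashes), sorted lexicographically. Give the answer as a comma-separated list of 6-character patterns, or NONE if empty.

[col 0] 000100*, 001101, 001110, 010100*, 010111*, 011001*, 011010, 011111*, 100100*, 101000*, 110010, 111000*, 111001*, 111011*
[col 1] -00100, -11001, 0-0100, 01-111, 1-1000, 1110-1, 11100-
Prime implicants: -00100, -11001, 0-0100, 001101, 001110, 01-111, 011010, 1-1000, 110010, 1110-1, 11100-

001101, 001110, 011010, 110010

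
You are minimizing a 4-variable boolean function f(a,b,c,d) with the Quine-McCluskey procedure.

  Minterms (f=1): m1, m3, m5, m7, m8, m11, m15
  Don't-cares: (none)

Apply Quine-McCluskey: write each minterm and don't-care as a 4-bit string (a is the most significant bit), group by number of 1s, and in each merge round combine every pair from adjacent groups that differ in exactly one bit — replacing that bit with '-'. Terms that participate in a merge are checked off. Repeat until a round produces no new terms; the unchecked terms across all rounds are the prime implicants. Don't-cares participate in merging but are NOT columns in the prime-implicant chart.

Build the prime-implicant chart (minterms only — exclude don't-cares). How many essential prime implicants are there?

size-2^0 implicants → 0001(✓)  0011(✓)  0101(✓)  0111(✓)  1000  1011(✓)  1111(✓)
size-2^1 implicants → -011(✓)  -111(✓)  0-01(✓)  0-11(✓)  00-1(✓)  01-1(✓)  1-11(✓)
size-2^2 implicants → --11  0--1
Unchecked terms (primes): --11, 0--1, 1000
Minterm coverage:
  m1 ⊆ 0--1 [E]
  m3 ⊆ --11,0--1
  m5 ⊆ 0--1 [E]
  m7 ⊆ --11,0--1
  m8 ⊆ 1000 [E]
  m11 ⊆ --11 [E]
  m15 ⊆ --11 [E]
E = {--11, 0--1, 1000}

3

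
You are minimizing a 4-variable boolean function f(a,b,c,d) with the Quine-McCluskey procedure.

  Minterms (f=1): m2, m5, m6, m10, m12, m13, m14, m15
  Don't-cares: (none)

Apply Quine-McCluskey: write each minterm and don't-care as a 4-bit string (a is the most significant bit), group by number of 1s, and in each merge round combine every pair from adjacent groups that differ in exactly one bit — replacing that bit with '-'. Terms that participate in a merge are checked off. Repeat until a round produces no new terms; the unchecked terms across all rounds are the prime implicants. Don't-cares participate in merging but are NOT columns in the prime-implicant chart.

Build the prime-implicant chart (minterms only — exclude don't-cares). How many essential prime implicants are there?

3

size-2^0 implicants → 0010(✓)  0101(✓)  0110(✓)  1010(✓)  1100(✓)  1101(✓)  1110(✓)  1111(✓)
size-2^1 implicants → -010(✓)  -101  -110(✓)  0-10(✓)  1-10(✓)  11-0(✓)  11-1(✓)  110-(✓)  111-(✓)
size-2^2 implicants → --10  11--
Unchecked terms (primes): --10, -101, 11--
Minterm coverage:
  m2 ⊆ --10 [E]
  m5 ⊆ -101 [E]
  m6 ⊆ --10 [E]
  m10 ⊆ --10 [E]
  m12 ⊆ 11-- [E]
  m13 ⊆ -101,11--
  m14 ⊆ --10,11--
  m15 ⊆ 11-- [E]
E = {--10, -101, 11--}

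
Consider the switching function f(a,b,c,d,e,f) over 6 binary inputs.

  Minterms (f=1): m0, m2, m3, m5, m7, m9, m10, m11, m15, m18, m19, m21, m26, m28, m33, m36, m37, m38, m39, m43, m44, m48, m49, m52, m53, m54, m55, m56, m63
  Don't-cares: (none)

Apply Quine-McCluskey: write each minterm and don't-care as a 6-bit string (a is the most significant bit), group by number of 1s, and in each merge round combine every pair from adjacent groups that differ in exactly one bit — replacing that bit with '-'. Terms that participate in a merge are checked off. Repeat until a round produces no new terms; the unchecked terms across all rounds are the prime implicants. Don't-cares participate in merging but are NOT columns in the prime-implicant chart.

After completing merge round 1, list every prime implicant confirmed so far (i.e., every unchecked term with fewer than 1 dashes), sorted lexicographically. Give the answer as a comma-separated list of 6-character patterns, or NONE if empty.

size-2^0 implicants → 000000(✓)  000010(✓)  000011(✓)  000101(✓)  000111(✓)  001001(✓)  001010(✓)  001011(✓)  001111(✓)  010010(✓)  010011(✓)  010101(✓)  011010(✓)  011100  100001(✓)  100100(✓)  100101(✓)  100110(✓)  100111(✓)  101011(✓)  101100(✓)  110000(✓)  110001(✓)  110100(✓)  110101(✓)  110110(✓)  110111(✓)  111000(✓)  111111(✓)
size-2^1 implicants → -00101(✓)  -00111(✓)  -01011  -10101(✓)  0-0010(✓)  0-0011(✓)  0-0101(✓)  0-1010(✓)  00-010(✓)  00-011(✓)  00-111(✓)  000-11(✓)  0000-0  00001-(✓)  0001-1(✓)  001-11(✓)  0010-1  00101-(✓)  01-010(✓)  01001-(✓)  1-0001(✓)  1-0100(✓)  1-0101(✓)  1-0110(✓)  1-0111(✓)  10-100  100-01(✓)  1001-0(✓)  1001-1(✓)  10010-(✓)  10011-(✓)  11-000  11-111  110-00(✓)  110-01(✓)  11000-(✓)  1101-0(✓)  1101-1(✓)  11010-(✓)  11011-(✓)
size-2^2 implicants → --0101  -001-1  0--010  0-001-  00--11  00-01-  1-0-01  1-01-0(✓)  1-01-1(✓)  1-010-(✓)  1-011-(✓)  1001--(✓)  110-0-  1101--(✓)
size-2^3 implicants → 1-01--
Unchecked terms (primes): --0101, -001-1, -01011, 0--010, 0-001-, 00--11, 00-01-, 0000-0, 0010-1, 011100, 1-0-01, 1-01--, 10-100, 11-000, 11-111, 110-0-

011100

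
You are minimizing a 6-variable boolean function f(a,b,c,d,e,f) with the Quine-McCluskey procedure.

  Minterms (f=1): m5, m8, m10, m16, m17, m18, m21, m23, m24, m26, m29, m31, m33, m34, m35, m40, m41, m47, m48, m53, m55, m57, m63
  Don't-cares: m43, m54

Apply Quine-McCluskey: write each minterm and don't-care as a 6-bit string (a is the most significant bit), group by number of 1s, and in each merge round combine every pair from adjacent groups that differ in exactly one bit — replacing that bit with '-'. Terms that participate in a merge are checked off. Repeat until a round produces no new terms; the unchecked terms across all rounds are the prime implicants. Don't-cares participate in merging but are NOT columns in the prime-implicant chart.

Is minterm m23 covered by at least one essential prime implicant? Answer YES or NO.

size-2^0 implicants → 000101(✓)  001000(✓)  001010(✓)  010000(✓)  010001(✓)  010010(✓)  010101(✓)  010111(✓)  011000(✓)  011010(✓)  011101(✓)  011111(✓)  100001(✓)  100010(✓)  100011(✓)  101000(✓)  101001(✓)  101011(✓)  101111(✓)  110000(✓)  110101(✓)  110110(✓)  110111(✓)  111001(✓)  111111(✓)
size-2^1 implicants → -01000  -10000  -10101(✓)  -10111(✓)  -11111(✓)  0-0101  0-1000(✓)  0-1010(✓)  0010-0(✓)  01-000(✓)  01-010(✓)  01-101(✓)  01-111(✓)  010-01  0100-0(✓)  01000-  0101-1(✓)  0110-0(✓)  0111-1(✓)  1-1001  1-1111  10-001(✓)  10-011(✓)  1000-1(✓)  10001-  101-11  1010-1(✓)  10100-  11-111(✓)  1101-1(✓)  11011-
size-2^2 implicants → -1-111  -101-1  0-10-0  01-0-0  01-1-1  10-0-1
Unchecked terms (primes): -01000, -1-111, -10000, -101-1, 0-0101, 0-10-0, 01-0-0, 01-1-1, 010-01, 01000-, 1-1001, 1-1111, 10-0-1, 10001-, 101-11, 10100-, 11011-
Minterm coverage:
  m5 ⊆ 0-0101 [E]
  m8 ⊆ -01000,0-10-0
  m10 ⊆ 0-10-0 [E]
  m16 ⊆ -10000,01-0-0,01000-
  m17 ⊆ 010-01,01000-
  m18 ⊆ 01-0-0 [E]
  m21 ⊆ -101-1,0-0101,01-1-1,010-01
  m23 ⊆ -1-111,-101-1,01-1-1
  m24 ⊆ 0-10-0,01-0-0
  m26 ⊆ 0-10-0,01-0-0
  m29 ⊆ 01-1-1 [E]
  m31 ⊆ -1-111,01-1-1
  m33 ⊆ 10-0-1 [E]
  m34 ⊆ 10001- [E]
  m35 ⊆ 10-0-1,10001-
  m40 ⊆ -01000,10100-
  m41 ⊆ 1-1001,10-0-1,10100-
  m47 ⊆ 1-1111,101-11
  m48 ⊆ -10000 [E]
  m53 ⊆ -101-1 [E]
  m55 ⊆ -1-111,-101-1,11011-
  m57 ⊆ 1-1001 [E]
  m63 ⊆ -1-111,1-1111
E = {-10000, -101-1, 0-0101, 0-10-0, 01-0-0, 01-1-1, 1-1001, 10-0-1, 10001-}

YES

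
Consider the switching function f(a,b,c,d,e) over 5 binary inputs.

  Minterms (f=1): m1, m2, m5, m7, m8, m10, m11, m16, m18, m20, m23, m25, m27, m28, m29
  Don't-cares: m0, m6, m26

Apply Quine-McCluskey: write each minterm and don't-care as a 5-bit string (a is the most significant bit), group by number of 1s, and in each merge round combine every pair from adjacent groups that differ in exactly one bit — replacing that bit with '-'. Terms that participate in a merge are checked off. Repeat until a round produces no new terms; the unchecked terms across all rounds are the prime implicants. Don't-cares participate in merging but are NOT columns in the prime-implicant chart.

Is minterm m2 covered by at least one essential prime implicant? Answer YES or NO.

YES

[col 0] 00000*, 00001*, 00010*, 00101*, 00110*, 00111*, 01000*, 01010*, 01011*, 10000*, 10010*, 10100*, 10111*, 11001*, 11010*, 11011*, 11100*, 11101*
[col 1] -0000*, -0010*, -0111, -1010*, -1011*, 0-000*, 0-010*, 00-01, 00-10, 000-0*, 0000-, 001-1, 0011-, 010-0*, 0101-*, 1-010*, 1-100, 10-00, 100-0*, 11-01, 110-1, 1101-*, 1110-
[col 2] --010, -00-0, -101-, 0-0-0
Prime implicants: --010, -00-0, -0111, -101-, 0-0-0, 00-01, 00-10, 0000-, 001-1, 0011-, 1-100, 10-00, 11-01, 110-1, 1110-
PI chart (minterm → PIs covering it):
  1 | 00-01,0000-
  2 | --010,-00-0,0-0-0,00-10
  5 | 00-01,001-1
  7 | -0111,001-1,0011-
  8 | 0-0-0  (sole → essential)
  10 | --010,-101-,0-0-0
  11 | -101-  (sole → essential)
  16 | -00-0,10-00
  18 | --010,-00-0
  20 | 1-100,10-00
  23 | -0111  (sole → essential)
  25 | 11-01,110-1
  27 | -101-,110-1
  28 | 1-100,1110-
  29 | 11-01,1110-
Essential prime implicants: -0111, -101-, 0-0-0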